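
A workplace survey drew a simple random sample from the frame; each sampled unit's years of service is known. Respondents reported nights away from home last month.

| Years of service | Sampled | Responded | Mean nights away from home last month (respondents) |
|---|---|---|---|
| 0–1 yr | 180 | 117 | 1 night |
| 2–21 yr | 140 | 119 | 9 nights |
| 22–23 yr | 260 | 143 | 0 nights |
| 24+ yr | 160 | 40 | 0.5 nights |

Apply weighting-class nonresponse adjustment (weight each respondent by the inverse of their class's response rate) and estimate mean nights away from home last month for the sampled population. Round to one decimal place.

Response rates by class: 0–1 yr 117/180 = 65%, 2–21 yr 119/140 = 85%, 22–23 yr 143/260 = 55%, 24+ yr 40/160 = 25%.
With weight = n_sampled/n_responded per class, the weighted class total is n_sampled:
  0–1 yr: 180 × 1 = 180
  2–21 yr: 140 × 9 = 1260
  22–23 yr: 260 × 0 = 0
  24+ yr: 160 × 0.5 = 80
Adjusted estimate = 1520 / 740 = 2.05405 → 2.1.

2.1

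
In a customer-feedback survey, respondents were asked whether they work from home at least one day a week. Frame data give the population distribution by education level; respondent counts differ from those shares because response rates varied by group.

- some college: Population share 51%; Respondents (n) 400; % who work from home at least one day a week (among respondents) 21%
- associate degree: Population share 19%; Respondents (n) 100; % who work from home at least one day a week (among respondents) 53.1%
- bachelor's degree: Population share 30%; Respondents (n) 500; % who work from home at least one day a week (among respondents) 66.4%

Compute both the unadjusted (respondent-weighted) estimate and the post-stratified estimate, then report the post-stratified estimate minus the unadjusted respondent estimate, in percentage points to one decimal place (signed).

Without adjustment, the pooled respondent share is:
  (400/1000)×21 + (100/1000)×53.1 + (500/1000)×66.4 = 46.91%
Post-stratified estimate weights by population shares:
  0.51×21 + 0.19×53.1 + 0.3×66.4 = 40.719%
Difference = 40.719 − 46.91 = -6.191 pp.

-6.2 percentage points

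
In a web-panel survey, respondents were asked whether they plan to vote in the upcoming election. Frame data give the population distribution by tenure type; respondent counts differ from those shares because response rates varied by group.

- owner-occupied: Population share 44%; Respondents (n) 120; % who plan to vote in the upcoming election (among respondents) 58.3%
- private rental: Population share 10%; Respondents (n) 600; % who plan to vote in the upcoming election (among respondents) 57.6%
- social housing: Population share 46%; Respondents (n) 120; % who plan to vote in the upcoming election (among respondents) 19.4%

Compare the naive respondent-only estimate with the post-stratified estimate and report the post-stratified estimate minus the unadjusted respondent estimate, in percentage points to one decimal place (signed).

Naive respondent-only estimate (weights = respondent counts):
  (120/840)×58.3 + (600/840)×57.6 + (120/840)×19.4 = 52.2429%
Post-stratified estimate weights by population shares:
  0.44×58.3 + 0.1×57.6 + 0.46×19.4 = 40.336%
Difference = 40.336 − 52.2429 = -11.9069 pp.

-11.9 percentage points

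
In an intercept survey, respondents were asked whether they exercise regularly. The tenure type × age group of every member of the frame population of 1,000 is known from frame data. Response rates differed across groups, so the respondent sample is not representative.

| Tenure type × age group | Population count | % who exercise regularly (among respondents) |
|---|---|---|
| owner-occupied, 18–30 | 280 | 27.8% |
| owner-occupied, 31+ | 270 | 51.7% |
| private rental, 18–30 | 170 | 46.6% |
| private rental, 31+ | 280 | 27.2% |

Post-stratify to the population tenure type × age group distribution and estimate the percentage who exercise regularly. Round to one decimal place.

37.3%

Post-stratification weights by population share, not respondent share:
  owner-occupied, 18–30: (280/1,000) × 27.8 = 7.784
  owner-occupied, 31+: (270/1,000) × 51.7 = 13.959
  private rental, 18–30: (170/1,000) × 46.6 = 7.922
  private rental, 31+: (280/1,000) × 27.2 = 7.616
Post-stratified estimate = 37.281 → 37.3%.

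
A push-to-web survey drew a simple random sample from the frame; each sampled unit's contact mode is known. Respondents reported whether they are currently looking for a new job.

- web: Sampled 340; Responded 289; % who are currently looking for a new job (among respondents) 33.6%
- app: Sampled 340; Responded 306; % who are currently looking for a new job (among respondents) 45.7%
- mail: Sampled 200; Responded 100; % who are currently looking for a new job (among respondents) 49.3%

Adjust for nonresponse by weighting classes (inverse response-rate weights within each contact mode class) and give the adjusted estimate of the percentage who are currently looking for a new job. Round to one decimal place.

41.8%

Class response rates: web 289/340 = 85%, app 306/340 = 90%, mail 100/200 = 50%.
Inverse-response-rate weighting restores each class to its sampled count, so class totals weight by n_sampled:
  web: 340 × 33.6 = 11,424
  app: 340 × 45.7 = 15538
  mail: 200 × 49.3 = 9860
Adjusted estimate = 36,822 / 880 = 41.8432 → 41.8%.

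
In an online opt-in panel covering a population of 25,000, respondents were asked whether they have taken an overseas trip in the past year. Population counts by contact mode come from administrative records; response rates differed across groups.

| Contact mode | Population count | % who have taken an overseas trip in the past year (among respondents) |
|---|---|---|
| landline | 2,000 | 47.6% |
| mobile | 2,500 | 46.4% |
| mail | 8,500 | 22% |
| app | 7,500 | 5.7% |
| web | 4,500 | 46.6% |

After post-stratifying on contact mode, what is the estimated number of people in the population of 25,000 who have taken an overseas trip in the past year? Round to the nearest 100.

Apply each group's respondent rate to its population count:
  landline: 2,000 × 47.6% = 952
  mobile: 2,500 × 46.4% = 1160
  mail: 8,500 × 22% = 1870
  app: 7,500 × 5.7% = 427.5
  web: 4,500 × 46.6% = 2097
Estimated total = 6506.5 → 6,500.

6,500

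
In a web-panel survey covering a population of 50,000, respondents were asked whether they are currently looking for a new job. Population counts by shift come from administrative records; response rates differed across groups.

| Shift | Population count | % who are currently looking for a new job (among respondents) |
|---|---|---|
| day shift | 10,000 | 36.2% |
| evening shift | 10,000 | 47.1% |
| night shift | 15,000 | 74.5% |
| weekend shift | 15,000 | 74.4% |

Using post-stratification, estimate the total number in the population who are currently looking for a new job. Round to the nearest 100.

30,700

Each cell contributes its population count × the respondent rate:
  day shift: 10,000 × 36.2% = 3620
  evening shift: 10,000 × 47.1% = 4710
  night shift: 15,000 × 74.5% = 11,175
  weekend shift: 15,000 × 74.4% = 11,160
Estimated total = 30,665 → 30,700.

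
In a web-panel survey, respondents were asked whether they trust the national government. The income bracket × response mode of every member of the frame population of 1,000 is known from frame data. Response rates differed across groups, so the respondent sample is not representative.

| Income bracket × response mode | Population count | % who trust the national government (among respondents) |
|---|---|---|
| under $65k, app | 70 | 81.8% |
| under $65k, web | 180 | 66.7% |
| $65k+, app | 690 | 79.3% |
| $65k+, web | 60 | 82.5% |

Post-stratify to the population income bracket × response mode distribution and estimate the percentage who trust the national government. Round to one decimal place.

Each cell contributes population-share × respondent value:
  under $65k, app: (70/1,000) × 81.8 = 5.726
  under $65k, web: (180/1,000) × 66.7 = 12.006
  $65k+, app: (690/1,000) × 79.3 = 54.717
  $65k+, web: (60/1,000) × 82.5 = 4.95
Post-stratified estimate = 77.399 → 77.4%.

77.4%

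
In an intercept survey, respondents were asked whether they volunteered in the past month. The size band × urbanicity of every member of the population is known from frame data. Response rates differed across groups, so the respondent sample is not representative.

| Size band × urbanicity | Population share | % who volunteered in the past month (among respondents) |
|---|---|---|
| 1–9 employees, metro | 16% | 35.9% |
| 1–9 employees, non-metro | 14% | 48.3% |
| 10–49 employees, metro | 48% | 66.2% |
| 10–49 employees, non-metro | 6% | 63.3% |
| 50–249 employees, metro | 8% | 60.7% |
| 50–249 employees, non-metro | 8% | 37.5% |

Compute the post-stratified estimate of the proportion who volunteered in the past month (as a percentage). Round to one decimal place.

55.9%

Post-stratification weights by population share, not respondent share:
  1–9 employees, metro: 0.16 × 35.9 = 5.744
  1–9 employees, non-metro: 0.14 × 48.3 = 6.762
  10–49 employees, metro: 0.48 × 66.2 = 31.776
  10–49 employees, non-metro: 0.06 × 63.3 = 3.798
  50–249 employees, metro: 0.08 × 60.7 = 4.856
  50–249 employees, non-metro: 0.08 × 37.5 = 3
Post-stratified estimate = 55.936 → 55.9%.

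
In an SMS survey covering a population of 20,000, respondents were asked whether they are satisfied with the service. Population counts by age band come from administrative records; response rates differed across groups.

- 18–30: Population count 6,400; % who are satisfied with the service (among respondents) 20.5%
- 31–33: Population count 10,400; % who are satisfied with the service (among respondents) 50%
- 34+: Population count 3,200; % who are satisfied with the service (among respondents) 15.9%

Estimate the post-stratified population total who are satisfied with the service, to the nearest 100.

Estimated count per cell = population count × respondent percentage:
  18–30: 6,400 × 20.5% = 1312
  31–33: 10,400 × 50% = 5200
  34+: 3,200 × 15.9% = 508.8
Estimated total = 7020.8 → 7,000.

7,000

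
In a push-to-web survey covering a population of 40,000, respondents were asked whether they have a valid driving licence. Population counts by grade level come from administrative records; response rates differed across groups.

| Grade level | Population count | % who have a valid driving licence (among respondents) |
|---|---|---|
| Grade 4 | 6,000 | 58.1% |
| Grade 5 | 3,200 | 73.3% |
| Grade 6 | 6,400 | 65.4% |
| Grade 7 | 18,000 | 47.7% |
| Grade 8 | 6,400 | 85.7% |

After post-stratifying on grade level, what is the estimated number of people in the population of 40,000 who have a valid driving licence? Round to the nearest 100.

24,100

Each cell contributes its population count × the respondent rate:
  Grade 4: 6,000 × 58.1% = 3486
  Grade 5: 3,200 × 73.3% = 2345.6
  Grade 6: 6,400 × 65.4% = 4185.6
  Grade 7: 18,000 × 47.7% = 8586
  Grade 8: 6,400 × 85.7% = 5484.8
Estimated total = 24,088 → 24,100.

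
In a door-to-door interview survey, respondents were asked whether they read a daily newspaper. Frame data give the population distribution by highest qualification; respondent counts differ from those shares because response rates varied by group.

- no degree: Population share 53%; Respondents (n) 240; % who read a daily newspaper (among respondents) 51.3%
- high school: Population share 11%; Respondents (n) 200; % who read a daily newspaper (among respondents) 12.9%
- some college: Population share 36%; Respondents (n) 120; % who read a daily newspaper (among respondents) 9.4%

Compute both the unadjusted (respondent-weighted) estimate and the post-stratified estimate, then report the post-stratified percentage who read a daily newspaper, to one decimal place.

32.0%

Unadjusted (pooled respondent) estimate weights by respondent counts:
  (240/560)×51.3 + (200/560)×12.9 + (120/560)×9.4 = 28.6071%
Reweighting by population highest qualification shares:
  0.53×51.3 + 0.11×12.9 + 0.36×9.4 = 31.992%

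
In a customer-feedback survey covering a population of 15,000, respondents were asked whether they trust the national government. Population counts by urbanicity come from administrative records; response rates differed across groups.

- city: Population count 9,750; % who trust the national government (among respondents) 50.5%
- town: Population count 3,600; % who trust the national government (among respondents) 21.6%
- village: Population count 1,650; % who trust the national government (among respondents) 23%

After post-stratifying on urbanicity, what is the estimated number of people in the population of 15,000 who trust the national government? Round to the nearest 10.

6,080

Estimated count per cell = population count × respondent percentage:
  city: 9,750 × 50.5% = 4923.75
  town: 3,600 × 21.6% = 777.6
  village: 1,650 × 23% = 379.5
Estimated total = 6080.85 → 6,080.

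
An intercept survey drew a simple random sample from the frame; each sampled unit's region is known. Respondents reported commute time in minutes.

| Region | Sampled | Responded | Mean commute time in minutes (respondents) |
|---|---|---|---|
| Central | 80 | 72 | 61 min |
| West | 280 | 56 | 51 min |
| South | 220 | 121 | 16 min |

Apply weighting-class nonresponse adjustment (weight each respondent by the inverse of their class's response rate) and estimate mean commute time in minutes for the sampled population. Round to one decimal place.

39.1

Class response rates: Central 72/80 = 90%, West 56/280 = 20%, South 121/220 = 55%.
Weighting each respondent by the inverse class response rate inflates each class back to its sampled size, so the class weight is n_sampled:
  Central: 80 × 61 = 4880
  West: 280 × 51 = 14,280
  South: 220 × 16 = 3520
Adjusted estimate = 22,680 / 580 = 39.1034 → 39.1.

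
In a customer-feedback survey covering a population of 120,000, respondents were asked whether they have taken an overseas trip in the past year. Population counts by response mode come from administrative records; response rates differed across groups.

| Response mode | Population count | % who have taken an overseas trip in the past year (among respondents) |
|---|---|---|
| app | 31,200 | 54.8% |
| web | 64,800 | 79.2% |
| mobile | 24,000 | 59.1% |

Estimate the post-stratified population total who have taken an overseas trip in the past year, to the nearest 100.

82,600

Apply each group's respondent rate to its population count:
  app: 31,200 × 54.8% = 17097.6
  web: 64,800 × 79.2% = 51321.6
  mobile: 24,000 × 59.1% = 14,184
Estimated total = 82603.2 → 82,600.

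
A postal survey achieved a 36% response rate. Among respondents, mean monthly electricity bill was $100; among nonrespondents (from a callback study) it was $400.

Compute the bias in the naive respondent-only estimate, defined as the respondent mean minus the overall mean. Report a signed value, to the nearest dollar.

-$192

Nonresponse fraction = 1 − 0.36 = 0.64.
Bias = (nonresponse fraction) × (respondent mean − nonrespondent mean)
     = 0.64 × (100 − 400) = 0.64 × -300 = -192.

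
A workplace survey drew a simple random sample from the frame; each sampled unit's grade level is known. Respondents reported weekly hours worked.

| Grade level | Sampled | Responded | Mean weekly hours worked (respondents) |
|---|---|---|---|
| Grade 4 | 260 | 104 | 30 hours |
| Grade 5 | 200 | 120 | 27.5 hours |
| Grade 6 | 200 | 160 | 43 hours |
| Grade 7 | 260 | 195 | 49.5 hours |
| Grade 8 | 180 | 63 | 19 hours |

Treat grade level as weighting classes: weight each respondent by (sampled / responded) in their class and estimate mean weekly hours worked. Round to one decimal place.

Class response rates: Grade 4 104/260 = 40%, Grade 5 120/200 = 60%, Grade 6 160/200 = 80%, Grade 7 195/260 = 75%, Grade 8 63/180 = 35%.
Weighting each respondent by the inverse class response rate inflates each class back to its sampled size, so the class weight is n_sampled:
  Grade 4: 260 × 30 = 7800
  Grade 5: 200 × 27.5 = 5500
  Grade 6: 200 × 43 = 8600
  Grade 7: 260 × 49.5 = 12,870
  Grade 8: 180 × 19 = 3420
Adjusted estimate = 38,190 / 1,100 = 34.7182 → 34.7.

34.7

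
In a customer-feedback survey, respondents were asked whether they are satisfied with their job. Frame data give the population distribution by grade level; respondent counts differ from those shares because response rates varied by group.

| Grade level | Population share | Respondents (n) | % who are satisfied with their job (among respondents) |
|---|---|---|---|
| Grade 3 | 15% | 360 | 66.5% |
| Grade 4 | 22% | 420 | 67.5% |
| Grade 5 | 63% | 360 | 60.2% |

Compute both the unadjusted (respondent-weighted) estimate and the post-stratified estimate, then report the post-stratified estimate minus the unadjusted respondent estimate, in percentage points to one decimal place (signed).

-2.1 percentage points

Without adjustment, the pooled respondent share is:
  (360/1140)×66.5 + (420/1140)×67.5 + (360/1140)×60.2 = 64.8789%
Post-stratified estimate weights by population shares:
  0.15×66.5 + 0.22×67.5 + 0.63×60.2 = 62.751%
Difference = 62.751 − 64.8789 = -2.1279 pp.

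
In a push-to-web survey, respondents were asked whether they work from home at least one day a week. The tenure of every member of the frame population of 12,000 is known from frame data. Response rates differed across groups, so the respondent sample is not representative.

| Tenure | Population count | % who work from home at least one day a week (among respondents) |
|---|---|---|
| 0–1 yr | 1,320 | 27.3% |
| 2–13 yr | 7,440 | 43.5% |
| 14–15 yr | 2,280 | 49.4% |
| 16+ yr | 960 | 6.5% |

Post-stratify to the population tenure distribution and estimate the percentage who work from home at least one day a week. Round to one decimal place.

Reweight to the known tenure distribution:
  0–1 yr: (1,320/12,000) × 27.3 = 3.003
  2–13 yr: (7,440/12,000) × 43.5 = 26.97
  14–15 yr: (2,280/12,000) × 49.4 = 9.386
  16+ yr: (960/12,000) × 6.5 = 0.52
Post-stratified estimate = 39.879 → 39.9%.

39.9%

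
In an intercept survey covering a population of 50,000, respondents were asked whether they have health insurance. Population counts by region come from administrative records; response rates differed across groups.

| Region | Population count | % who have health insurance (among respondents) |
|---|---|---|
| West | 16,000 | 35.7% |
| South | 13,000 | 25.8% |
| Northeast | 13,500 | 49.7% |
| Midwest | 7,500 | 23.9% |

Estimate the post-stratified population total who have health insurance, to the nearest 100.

Apply each group's respondent rate to its population count:
  West: 16,000 × 35.7% = 5712
  South: 13,000 × 25.8% = 3354
  Northeast: 13,500 × 49.7% = 6709.5
  Midwest: 7,500 × 23.9% = 1792.5
Estimated total = 17,568 → 17,600.

17,600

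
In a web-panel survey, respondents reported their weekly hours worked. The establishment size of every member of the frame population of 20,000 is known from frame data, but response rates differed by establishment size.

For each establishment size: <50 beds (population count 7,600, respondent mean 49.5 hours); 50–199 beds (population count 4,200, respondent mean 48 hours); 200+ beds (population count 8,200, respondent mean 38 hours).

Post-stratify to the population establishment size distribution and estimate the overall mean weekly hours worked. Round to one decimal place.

44.5

Post-stratification weights by population share, not respondent share:
  <50 beds: (7,600/20,000) × 49.5 = 18.81
  50–199 beds: (4,200/20,000) × 48 = 10.08
  200+ beds: (8,200/20,000) × 38 = 15.58
Post-stratified estimate = 44.47 → 44.5.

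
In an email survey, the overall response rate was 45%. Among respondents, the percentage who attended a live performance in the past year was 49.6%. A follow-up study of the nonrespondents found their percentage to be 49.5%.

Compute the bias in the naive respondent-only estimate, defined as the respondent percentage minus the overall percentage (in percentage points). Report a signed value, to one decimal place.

Nonresponse fraction = 1 − 0.45 = 0.55.
Bias = (nonresponse fraction) × (respondent percentage − nonrespondent percentage)
     = 0.55 × (49.6 − 49.5) = 0.55 × 0.1 = 0.055.

+0.1 percentage points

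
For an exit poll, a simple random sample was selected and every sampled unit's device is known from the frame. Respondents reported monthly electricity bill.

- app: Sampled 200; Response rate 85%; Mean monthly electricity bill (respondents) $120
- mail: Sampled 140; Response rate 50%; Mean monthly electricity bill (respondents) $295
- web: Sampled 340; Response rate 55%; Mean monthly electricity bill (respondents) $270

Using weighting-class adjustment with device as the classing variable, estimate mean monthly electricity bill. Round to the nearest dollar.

$231

With weight = n_sampled/n_responded per class, the weighted class total is n_sampled:
  app: 200 × 120 = 24,000
  mail: 140 × 295 = 41,300
  web: 340 × 270 = 91,800
Adjusted estimate = 157,100 / 680 = 231.029 → $231.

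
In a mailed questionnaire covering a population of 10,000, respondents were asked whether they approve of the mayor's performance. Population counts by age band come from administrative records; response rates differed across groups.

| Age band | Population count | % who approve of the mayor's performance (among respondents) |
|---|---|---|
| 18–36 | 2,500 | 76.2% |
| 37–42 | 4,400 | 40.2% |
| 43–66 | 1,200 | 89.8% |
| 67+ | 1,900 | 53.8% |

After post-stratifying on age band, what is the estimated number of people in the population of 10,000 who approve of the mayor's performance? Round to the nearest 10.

5,770

Estimated count per cell = population count × respondent percentage:
  18–36: 2,500 × 76.2% = 1905
  37–42: 4,400 × 40.2% = 1768.8
  43–66: 1,200 × 89.8% = 1077.6
  67+: 1,900 × 53.8% = 1022.2
Estimated total = 5773.6 → 5,770.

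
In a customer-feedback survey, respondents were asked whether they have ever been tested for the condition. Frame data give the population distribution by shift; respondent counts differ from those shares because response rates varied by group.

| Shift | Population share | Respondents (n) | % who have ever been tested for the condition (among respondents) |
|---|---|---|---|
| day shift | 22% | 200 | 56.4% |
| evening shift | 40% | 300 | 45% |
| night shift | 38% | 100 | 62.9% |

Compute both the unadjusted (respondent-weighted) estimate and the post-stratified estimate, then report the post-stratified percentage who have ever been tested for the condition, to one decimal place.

54.3%

Without adjustment, the pooled respondent share is:
  (200/600)×56.4 + (300/600)×45 + (100/600)×62.9 = 51.7833%
Post-stratified estimate weights by population shares:
  0.22×56.4 + 0.4×45 + 0.38×62.9 = 54.31%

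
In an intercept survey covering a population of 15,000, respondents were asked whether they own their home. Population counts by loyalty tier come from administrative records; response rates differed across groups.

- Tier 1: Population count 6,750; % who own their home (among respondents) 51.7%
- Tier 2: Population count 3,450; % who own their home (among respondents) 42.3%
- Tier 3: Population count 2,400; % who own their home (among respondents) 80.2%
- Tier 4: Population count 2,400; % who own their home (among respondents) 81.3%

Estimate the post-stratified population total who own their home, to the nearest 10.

Apply each group's respondent rate to its population count:
  Tier 1: 6,750 × 51.7% = 3489.75
  Tier 2: 3,450 × 42.3% = 1459.35
  Tier 3: 2,400 × 80.2% = 1924.8
  Tier 4: 2,400 × 81.3% = 1951.2
Estimated total = 8825.1 → 8,830.

8,830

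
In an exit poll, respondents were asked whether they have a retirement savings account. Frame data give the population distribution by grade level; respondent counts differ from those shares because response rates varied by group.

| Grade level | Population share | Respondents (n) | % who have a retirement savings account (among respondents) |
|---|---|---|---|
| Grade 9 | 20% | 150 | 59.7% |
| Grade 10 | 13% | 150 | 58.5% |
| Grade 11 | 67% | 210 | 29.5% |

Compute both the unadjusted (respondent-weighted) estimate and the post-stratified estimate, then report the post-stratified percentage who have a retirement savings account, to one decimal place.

Without adjustment, the pooled respondent share is:
  (150/510)×59.7 + (150/510)×58.5 + (210/510)×29.5 = 46.9118%
Reweighting by population grade level shares:
  0.2×59.7 + 0.13×58.5 + 0.67×29.5 = 39.31%

39.3%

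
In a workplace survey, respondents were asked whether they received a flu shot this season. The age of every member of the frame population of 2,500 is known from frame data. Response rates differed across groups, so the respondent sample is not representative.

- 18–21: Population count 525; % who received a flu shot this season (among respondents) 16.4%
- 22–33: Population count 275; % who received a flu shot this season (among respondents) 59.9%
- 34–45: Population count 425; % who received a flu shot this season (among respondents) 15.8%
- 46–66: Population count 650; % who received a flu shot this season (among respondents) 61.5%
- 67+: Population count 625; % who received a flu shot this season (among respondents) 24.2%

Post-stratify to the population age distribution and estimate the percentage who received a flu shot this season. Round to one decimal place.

34.8%

Each cell contributes population-share × respondent value:
  18–21: (525/2,500) × 16.4 = 3.444
  22–33: (275/2,500) × 59.9 = 6.589
  34–45: (425/2,500) × 15.8 = 2.686
  46–66: (650/2,500) × 61.5 = 15.99
  67+: (625/2,500) × 24.2 = 6.05
Post-stratified estimate = 34.759 → 34.8%.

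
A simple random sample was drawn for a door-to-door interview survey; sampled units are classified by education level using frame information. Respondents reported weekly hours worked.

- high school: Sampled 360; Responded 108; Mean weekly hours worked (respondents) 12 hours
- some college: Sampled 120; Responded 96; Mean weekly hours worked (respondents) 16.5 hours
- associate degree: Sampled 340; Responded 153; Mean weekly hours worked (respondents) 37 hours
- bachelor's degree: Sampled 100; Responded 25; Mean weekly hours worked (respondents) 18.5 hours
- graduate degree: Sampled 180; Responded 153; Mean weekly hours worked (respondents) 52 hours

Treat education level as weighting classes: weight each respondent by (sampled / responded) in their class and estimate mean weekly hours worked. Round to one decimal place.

27.4

Class response rates: high school 108/360 = 30%, some college 96/120 = 80%, associate degree 153/340 = 45%, bachelor's degree 25/100 = 25%, graduate degree 153/180 = 85%.
Each respondent's weight = sampled/responded in their class; summing within a class gives n_sampled, so:
  high school: 360 × 12 = 4320
  some college: 120 × 16.5 = 1980
  associate degree: 340 × 37 = 12,580
  bachelor's degree: 100 × 18.5 = 1850
  graduate degree: 180 × 52 = 9360
Adjusted estimate = 30,090 / 1,100 = 27.3545 → 27.4.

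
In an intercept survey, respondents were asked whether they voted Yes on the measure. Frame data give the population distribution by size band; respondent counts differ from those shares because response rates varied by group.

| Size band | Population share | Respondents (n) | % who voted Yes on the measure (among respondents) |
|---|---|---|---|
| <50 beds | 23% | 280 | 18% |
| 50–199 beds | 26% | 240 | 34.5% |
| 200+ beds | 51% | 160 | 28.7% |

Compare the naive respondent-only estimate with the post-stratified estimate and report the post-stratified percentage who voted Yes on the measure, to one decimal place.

27.7%

Unadjusted (pooled respondent) estimate weights by respondent counts:
  (280/680)×18 + (240/680)×34.5 + (160/680)×28.7 = 26.3412%
Post-stratifying to population shares instead:
  0.23×18 + 0.26×34.5 + 0.51×28.7 = 27.747%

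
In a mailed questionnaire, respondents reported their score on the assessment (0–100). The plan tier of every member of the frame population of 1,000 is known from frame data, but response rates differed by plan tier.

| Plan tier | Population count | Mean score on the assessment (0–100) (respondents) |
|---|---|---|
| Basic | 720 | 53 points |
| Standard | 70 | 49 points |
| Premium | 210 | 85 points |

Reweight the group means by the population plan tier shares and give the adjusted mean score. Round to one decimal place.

Post-stratification weights by population share, not respondent share:
  Basic: (720/1,000) × 53 = 38.16
  Standard: (70/1,000) × 49 = 3.43
  Premium: (210/1,000) × 85 = 17.85
Post-stratified estimate = 59.44 → 59.4.

59.4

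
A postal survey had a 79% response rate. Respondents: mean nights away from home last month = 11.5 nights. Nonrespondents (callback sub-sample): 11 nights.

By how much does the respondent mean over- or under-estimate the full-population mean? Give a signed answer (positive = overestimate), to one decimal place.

Nonresponse fraction = 1 − 0.79 = 0.21.
Bias = (nonresponse fraction) × (respondent mean − nonrespondent mean)
     = 0.21 × (11.5 − 11) = 0.21 × 0.5 = 0.105.

+0.1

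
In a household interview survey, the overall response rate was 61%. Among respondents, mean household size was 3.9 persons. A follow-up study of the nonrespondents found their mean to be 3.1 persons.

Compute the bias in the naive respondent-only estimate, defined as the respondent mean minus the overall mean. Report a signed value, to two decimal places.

Nonresponse fraction = 1 − 0.61 = 0.39.
Bias = (nonresponse fraction) × (respondent mean − nonrespondent mean)
     = 0.39 × (3.9 − 3.1) = 0.39 × 0.8 = 0.312.

+0.31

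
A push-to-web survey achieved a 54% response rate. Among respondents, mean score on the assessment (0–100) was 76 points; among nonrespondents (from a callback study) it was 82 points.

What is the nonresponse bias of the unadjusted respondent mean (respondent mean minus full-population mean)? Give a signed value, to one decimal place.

Nonresponse fraction = 1 − 0.54 = 0.46.
Bias = (nonresponse fraction) × (respondent mean − nonrespondent mean)
     = 0.46 × (76 − 82) = 0.46 × -6 = -2.76.

-2.8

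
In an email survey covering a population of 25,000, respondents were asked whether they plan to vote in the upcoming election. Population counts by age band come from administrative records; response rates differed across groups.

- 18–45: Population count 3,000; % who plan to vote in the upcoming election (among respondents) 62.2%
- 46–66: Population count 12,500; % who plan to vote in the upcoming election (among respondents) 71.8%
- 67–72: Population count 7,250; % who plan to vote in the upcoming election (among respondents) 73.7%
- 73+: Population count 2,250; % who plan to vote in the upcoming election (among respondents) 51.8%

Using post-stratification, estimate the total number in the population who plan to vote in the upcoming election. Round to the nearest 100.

17,300

Each cell contributes its population count × the respondent rate:
  18–45: 3,000 × 62.2% = 1866
  46–66: 12,500 × 71.8% = 8975
  67–72: 7,250 × 73.7% = 5343.25
  73+: 2,250 × 51.8% = 1165.5
Estimated total = 17349.8 → 17,300.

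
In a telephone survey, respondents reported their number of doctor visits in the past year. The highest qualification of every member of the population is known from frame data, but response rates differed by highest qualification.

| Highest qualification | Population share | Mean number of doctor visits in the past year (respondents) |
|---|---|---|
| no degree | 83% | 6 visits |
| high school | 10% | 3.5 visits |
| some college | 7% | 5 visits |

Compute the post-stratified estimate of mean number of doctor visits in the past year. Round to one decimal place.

Reweight to the known highest qualification distribution:
  no degree: 0.83 × 6 = 4.98
  high school: 0.1 × 3.5 = 0.35
  some college: 0.07 × 5 = 0.35
Post-stratified estimate = 5.68 → 5.7.

5.7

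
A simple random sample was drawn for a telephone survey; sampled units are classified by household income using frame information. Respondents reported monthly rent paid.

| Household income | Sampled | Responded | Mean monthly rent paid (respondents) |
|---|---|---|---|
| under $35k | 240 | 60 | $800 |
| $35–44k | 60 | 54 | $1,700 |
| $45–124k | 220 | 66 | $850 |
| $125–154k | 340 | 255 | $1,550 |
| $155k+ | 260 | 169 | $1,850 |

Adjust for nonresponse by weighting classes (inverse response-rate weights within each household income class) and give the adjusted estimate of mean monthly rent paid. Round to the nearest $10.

Class response rates: under $35k 60/240 = 25%, $35–44k 54/60 = 90%, $45–124k 66/220 = 30%, $125–154k 255/340 = 75%, $155k+ 169/260 = 65%.
Weighting each respondent by the inverse class response rate inflates each class back to its sampled size, so the class weight is n_sampled:
  under $35k: 240 × 800 = 192,000
  $35–44k: 60 × 1700 = 102,000
  $45–124k: 220 × 850 = 187,000
  $125–154k: 340 × 1550 = 527,000
  $155k+: 260 × 1850 = 481,000
Adjusted estimate = 1,489,000 / 1,120 = 1329.46 → $1,330.

$1,330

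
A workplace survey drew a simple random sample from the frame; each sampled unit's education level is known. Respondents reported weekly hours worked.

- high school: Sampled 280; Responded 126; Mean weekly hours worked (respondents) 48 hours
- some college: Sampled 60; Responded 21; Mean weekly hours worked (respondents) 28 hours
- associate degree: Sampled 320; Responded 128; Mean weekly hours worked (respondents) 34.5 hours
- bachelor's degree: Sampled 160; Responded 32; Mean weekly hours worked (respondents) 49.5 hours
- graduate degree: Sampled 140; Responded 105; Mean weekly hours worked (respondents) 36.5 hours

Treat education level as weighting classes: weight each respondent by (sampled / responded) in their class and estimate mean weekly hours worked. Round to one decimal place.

40.8

Response rates by class: high school 126/280 = 45%, some college 21/60 = 35%, associate degree 128/320 = 40%, bachelor's degree 32/160 = 20%, graduate degree 105/140 = 75%.
Inverse-response-rate weighting restores each class to its sampled count, so class totals weight by n_sampled:
  high school: 280 × 48 = 13,440
  some college: 60 × 28 = 1680
  associate degree: 320 × 34.5 = 11,040
  bachelor's degree: 160 × 49.5 = 7920
  graduate degree: 140 × 36.5 = 5110
Adjusted estimate = 39,190 / 960 = 40.8229 → 40.8.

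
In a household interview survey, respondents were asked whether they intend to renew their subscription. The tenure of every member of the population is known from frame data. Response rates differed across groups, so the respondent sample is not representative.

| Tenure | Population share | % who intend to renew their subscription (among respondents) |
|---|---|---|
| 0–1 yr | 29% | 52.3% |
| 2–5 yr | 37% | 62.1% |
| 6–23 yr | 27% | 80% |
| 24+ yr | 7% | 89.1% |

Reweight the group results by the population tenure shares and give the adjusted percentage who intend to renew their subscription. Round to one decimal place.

Each cell contributes population-share × respondent value:
  0–1 yr: 0.29 × 52.3 = 15.167
  2–5 yr: 0.37 × 62.1 = 22.977
  6–23 yr: 0.27 × 80 = 21.6
  24+ yr: 0.07 × 89.1 = 6.237
Post-stratified estimate = 65.981 → 66.0%.

66.0%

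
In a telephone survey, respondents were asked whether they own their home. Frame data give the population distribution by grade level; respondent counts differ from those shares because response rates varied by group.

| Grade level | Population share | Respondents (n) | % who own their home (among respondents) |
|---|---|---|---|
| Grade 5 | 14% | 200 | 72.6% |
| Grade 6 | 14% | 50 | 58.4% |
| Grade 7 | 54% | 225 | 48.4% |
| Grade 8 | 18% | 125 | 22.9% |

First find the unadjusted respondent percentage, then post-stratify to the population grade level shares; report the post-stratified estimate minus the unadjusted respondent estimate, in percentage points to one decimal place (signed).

Naive respondent-only estimate (weights = respondent counts):
  (200/600)×72.6 + (50/600)×58.4 + (225/600)×48.4 + (125/600)×22.9 = 51.9875%
Post-stratifying to population shares instead:
  0.14×72.6 + 0.14×58.4 + 0.54×48.4 + 0.18×22.9 = 48.598%
Difference = 48.598 − 51.9875 = -3.3895 pp.

-3.4 percentage points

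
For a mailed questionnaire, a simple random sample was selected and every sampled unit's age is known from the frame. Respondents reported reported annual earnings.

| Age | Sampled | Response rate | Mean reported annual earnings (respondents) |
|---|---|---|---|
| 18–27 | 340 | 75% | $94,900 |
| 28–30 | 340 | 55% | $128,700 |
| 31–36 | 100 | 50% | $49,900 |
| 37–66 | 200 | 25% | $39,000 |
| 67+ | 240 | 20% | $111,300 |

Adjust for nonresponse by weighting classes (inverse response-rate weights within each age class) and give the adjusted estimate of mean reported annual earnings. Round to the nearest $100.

$94,700

Inverse-response-rate weighting restores each class to its sampled count, so class totals weight by n_sampled:
  18–27: 340 × 94,900 = 32,266,000
  28–30: 340 × 128,700 = 43,758,000
  31–36: 100 × 49,900 = 4,990,000
  37–66: 200 × 39,000 = 7,800,000
  67+: 240 × 111,300 = 26,712,000
Adjusted estimate = 115,526,000 / 1,220 = 94693.4 → $94,700.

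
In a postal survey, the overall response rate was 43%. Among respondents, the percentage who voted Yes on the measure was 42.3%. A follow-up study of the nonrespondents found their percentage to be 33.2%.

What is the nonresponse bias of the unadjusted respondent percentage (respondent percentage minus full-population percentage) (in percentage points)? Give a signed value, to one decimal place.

+5.2 percentage points

Nonresponse fraction = 1 − 0.43 = 0.57.
Bias = (nonresponse fraction) × (respondent percentage − nonrespondent percentage)
     = 0.57 × (42.3 − 33.2) = 0.57 × 9.1 = 5.187.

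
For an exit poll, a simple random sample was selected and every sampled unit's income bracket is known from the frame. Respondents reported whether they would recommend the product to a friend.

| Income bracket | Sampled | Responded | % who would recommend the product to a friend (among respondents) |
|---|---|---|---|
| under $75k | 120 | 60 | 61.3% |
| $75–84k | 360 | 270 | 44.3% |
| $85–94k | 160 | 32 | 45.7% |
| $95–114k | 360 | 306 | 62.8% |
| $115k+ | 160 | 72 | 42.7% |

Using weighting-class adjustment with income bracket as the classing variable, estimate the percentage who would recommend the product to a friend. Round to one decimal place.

Response rates by class: under $75k 60/120 = 50%, $75–84k 270/360 = 75%, $85–94k 32/160 = 20%, $95–114k 306/360 = 85%, $115k+ 72/160 = 45%.
Each respondent's weight = sampled/responded in their class; summing within a class gives n_sampled, so:
  under $75k: 120 × 61.3 = 7356
  $75–84k: 360 × 44.3 = 15948
  $85–94k: 160 × 45.7 = 7312
  $95–114k: 360 × 62.8 = 22,608
  $115k+: 160 × 42.7 = 6832
Adjusted estimate = 60,056 / 1,160 = 51.7724 → 51.8%.

51.8%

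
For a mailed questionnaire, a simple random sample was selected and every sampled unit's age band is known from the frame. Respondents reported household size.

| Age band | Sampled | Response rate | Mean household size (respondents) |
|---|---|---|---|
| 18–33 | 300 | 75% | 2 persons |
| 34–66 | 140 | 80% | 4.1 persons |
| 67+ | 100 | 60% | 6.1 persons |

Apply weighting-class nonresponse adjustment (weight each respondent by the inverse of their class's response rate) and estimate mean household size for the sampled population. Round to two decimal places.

Each respondent's weight = sampled/responded in their class; summing within a class gives n_sampled, so:
  18–33: 300 × 2 = 600
  34–66: 140 × 4.1 = 574
  67+: 100 × 6.1 = 610
Adjusted estimate = 1784 / 540 = 3.3037 → 3.30.

3.30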